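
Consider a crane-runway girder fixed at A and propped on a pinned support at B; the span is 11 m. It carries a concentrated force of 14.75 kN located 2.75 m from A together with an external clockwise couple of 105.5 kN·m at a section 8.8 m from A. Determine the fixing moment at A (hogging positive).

Choose R_B as the redundant. The primary structure is the cantilever fixed at A.
Primary-structure tip deflection at B by superposition:
  point load 14.75 at a = 2.75: Pa²(3L − a)/(6EI) = 562.4/EI
  clockwise couple 105.5 at a = 8.8: M₀a(2L − a)/(2EI) = 6127/EI
  δ_0 = 6690/EI
Tip deflection under a unit load at B: L³/(3EI) = 443.7/EI.
Compatibility at B: δ_0 − R_B·δ_{BB} = 0, so R_B = 6690/443.7 = 15.08 kN.
Moment equilibrium about A: M_A = Σ(load moments about A) − R_B·L = 146.1 − 15.08×11 = -19.8 kN·m.

M_A = -19.8 kN·m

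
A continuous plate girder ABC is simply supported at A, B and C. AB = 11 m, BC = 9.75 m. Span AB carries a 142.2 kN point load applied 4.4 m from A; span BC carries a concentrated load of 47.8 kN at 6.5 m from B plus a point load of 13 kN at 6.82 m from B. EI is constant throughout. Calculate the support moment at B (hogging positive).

Insert a hinge at B; M_B is the redundant, and each span becomes simply supported.
End slopes at the hinge B, treating each span as simply supported:
  span AB: point load 142.2 at a = 4.4: Pab(L + a)/(6LEI) = 963.5/EI
  span BC: point load 47.8 at a = 6.5: Pab(L + b)/(6LEI) = 224.4/EI
  span BC: point load 13 at a = 6.82: Pab(L + b)/(6LEI) = 56.31/EI
  relative rotation θ_0 = (963.5 + 280.7)/EI = 1244/EI
A unit hogging moment at B produces rotation L₁/(3EI) + L₂/(3EI) = 6.917/EI.
Compatibility: M_B·(L₁+L₂)/(3EI) = θ_0, giving M_B = 179.9 kN·m (hogging).

M_B = 179.9 kN·m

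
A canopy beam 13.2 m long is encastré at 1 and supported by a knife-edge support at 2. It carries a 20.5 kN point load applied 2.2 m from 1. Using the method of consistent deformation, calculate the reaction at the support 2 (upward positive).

Choose R_2 as the redundant. The primary structure is the cantilever fixed at 1.
Downward deflection at the released point 2 due to the loads:
  point load 20.5 at a = 2.2: Pa²(3L − a)/(6EI) = 618.5/EI
Tip deflection under a unit load at 2: L³/(3EI) = 766.7/EI.
The prop prevents deflection at 2: R_2 = δ_0/δ_{22} = 618.5/766.7 = 0.8067 kN.

R_2 = 0.8067 kN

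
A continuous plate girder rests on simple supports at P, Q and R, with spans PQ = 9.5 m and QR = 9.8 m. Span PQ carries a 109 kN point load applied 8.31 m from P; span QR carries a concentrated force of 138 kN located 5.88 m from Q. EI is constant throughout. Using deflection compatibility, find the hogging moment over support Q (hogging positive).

Insert a hinge at Q; M_Q is the redundant, and each span becomes simply supported.
Discontinuity in slope at Q on the released structure — sum the simple-span end rotations:
  span PQ: point load 109 at a = 8.31: Pab(L + a)/(6LEI) = 336.8/EI
  span QR: point load 138 at a = 5.88: Pab(L + b)/(6LEI) = 742.2/EI
  relative rotation θ_0 = (336.8 + 742.2)/EI = 1079/EI
A unit hogging moment at Q produces rotation L₁/(3EI) + L₂/(3EI) = 6.433/EI.
Slope continuity at Q: θ_0 = M_Q·6.433/EI, so M_Q = 1079/6.433 = 167.7 kN·m (hogging).

M_Q = 167.7 kN·m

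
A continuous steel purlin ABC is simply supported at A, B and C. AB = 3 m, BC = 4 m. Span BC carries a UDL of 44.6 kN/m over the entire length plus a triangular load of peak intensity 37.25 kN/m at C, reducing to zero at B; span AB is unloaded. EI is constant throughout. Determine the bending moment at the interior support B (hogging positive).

M_B = 70.84 kN·m

Release continuity at B by inserting a hinge; the redundant is the internal moment M_B. The primary structure is two simply-supported spans AB and BC.
Rotations at B on the released spans (each span's end-slope, ×1/EI):
  span BC: UDL 44.6: wL³/(24EI) = 118.9/EI
  span BC: triangular load, peak 37.25: 7w₀L³/(360EI) = 46.36/EI
  relative rotation θ_0 = (0 + 165.3)/EI = 165.3/EI
A unit hogging moment at B produces rotation L₁/(3EI) + L₂/(3EI) = 2.333/EI.
Slope continuity at B: θ_0 = M_B·2.333/EI, so M_B = 165.3/2.333 = 70.84 kN·m (hogging).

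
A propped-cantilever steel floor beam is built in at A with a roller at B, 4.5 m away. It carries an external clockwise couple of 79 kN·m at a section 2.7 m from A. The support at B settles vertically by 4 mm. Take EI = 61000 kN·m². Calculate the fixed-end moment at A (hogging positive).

M_A = 15.61 kN·m

Choose R_B as the redundant. The primary structure is the cantilever fixed at A.
Free-end deflection of the primary structure under the applied loading (downward +):
  clockwise couple 79 at a = 2.7: M₀a(2L − a)/(2EI) = 671.9/EI
Flexibility coefficient — unit upward force at B: δ_{BB} = L³/(3EI) = 30.38/EI.
With EI = 61000 kN·m²: δ_0 = 0.011015 m and δ_{BB} = 0.000498 m/kN.
Compatibility — the beam at B must follow the support down by 0.004 m: δ_0 − R_B·δ_{BB} = 0.004, so R_B = (0.011015 − 0.004)/0.000498 = 14.09 kN.
Moment equilibrium about A: M_A = Σ(load moments about A) − R_B·L = 79 − 14.09×4.5 = 15.61 kN·m.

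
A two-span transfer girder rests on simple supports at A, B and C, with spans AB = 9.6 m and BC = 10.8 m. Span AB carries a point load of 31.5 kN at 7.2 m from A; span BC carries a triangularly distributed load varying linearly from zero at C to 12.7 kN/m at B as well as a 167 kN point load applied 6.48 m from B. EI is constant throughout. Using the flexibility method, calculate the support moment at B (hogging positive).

M_B = 236 kN·m

Release continuity at B by inserting a hinge; the redundant is the internal moment M_B. The primary structure is two simply-supported spans AB and BC.
Discontinuity in slope at B on the released structure — sum the simple-span end rotations:
  span AB: point load 31.5 at a = 7.2: Pab(L + a)/(6LEI) = 158.8/EI
  span BC: triangular load, peak 12.7: w₀L³/(45EI) = 355.5/EI
  span BC: point load 167 at a = 6.48: Pab(L + b)/(6LEI) = 1091/EI
  relative rotation θ_0 = (158.8 + 1446)/EI = 1605/EI
A unit hogging moment at B produces rotation L₁/(3EI) + L₂/(3EI) = 6.8/EI.
Slope continuity at B: θ_0 = M_B·6.8/EI, so M_B = 1605/6.8 = 236 kN·m (hogging).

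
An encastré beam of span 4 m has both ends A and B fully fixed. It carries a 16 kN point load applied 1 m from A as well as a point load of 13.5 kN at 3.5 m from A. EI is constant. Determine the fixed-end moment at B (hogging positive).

Release both end moments; the primary structure is a simply-supported span AB with redundants M_A and M_B.
Simple-span end rotations at A and B under the given loads:
  at A: point load 16 at a = 1: Pab(L + b)/(6LEI) = 14/EI
  at B: point load 16 at a = 1: Pab(L + a)/(6LEI) = 10/EI
  at A: point load 13.5 at a = 3.5: Pab(L + b)/(6LEI) = 4.43/EI
  at B: point load 13.5 at a = 3.5: Pab(L + a)/(6LEI) = 7.383/EI
  θ_A0 = 18.43/EI,  θ_B0 = 17.38/EI
Flexibility coefficients: a unit moment at one end gives L/(3EI) there and L/(6EI) at the far end, so f₁₁ = f₂₂ = 1.333/EI and f₁₂ = f₂₁ = 0.6667/EI.
Compatibility — zero rotation at each built-in end:
  1.333 M_A + 0.6667 M_B = 18.43
  0.6667 M_A + 1.333 M_B = 17.38
Solving the pair gives M_A = 9.738 kN·m and M_B = 8.168 kN·m (hogging).

M_B = 8.168 kN·m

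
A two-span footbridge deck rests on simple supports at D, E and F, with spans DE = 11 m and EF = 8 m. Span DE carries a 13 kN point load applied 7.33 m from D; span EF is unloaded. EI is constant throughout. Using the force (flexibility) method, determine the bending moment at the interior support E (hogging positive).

M_E = 15.34 kN·m

Insert a hinge at E; M_E is the redundant, and each span becomes simply supported.
Rotations at E on the released spans (each span's end-slope, ×1/EI):
  span DE: point load 13 at a = 7.33: Pab(L + a)/(6LEI) = 97.13/EI
  relative rotation θ_0 = (97.13 + 0)/EI = 97.13/EI
A unit hogging moment at E produces rotation L₁/(3EI) + L₂/(3EI) = 6.333/EI.
Compatibility: M_E·(L₁+L₂)/(3EI) = θ_0, giving M_E = 15.34 kN·m (hogging).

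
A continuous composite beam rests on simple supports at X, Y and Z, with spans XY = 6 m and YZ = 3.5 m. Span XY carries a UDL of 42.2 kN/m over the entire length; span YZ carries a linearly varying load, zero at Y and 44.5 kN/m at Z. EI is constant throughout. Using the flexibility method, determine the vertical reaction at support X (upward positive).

Take M_Y as the redundant. Released structure: two simple spans XY and YZ with a hinge at Y.
Discontinuity in slope at Y on the released structure — sum the simple-span end rotations:
  span XY: UDL 42.2: wL³/(24EI) = 379.8/EI
  span YZ: triangular load, peak 44.5: 7w₀L³/(360EI) = 37.1/EI
  relative rotation θ_0 = (379.8 + 37.1)/EI = 416.9/EI
A unit hogging moment at Y produces rotation L₁/(3EI) + L₂/(3EI) = 3.167/EI.
Compatibility: M_Y·(L₁+L₂)/(3EI) = θ_0, giving M_Y = 131.7 kN·m (hogging).
Span XY, ΣM about X with M_Y applied at Y: R_Y^{XY}·6 = 759.6 + 131.7, so R_Y^{XY} = 148.5 kN and R_X = 253.2 − 148.5 = 104.7 kN.

R_X = 104.7 kN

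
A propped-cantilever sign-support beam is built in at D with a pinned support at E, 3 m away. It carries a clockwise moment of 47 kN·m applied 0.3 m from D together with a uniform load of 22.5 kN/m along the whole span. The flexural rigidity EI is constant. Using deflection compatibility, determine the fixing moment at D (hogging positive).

M_D = 58.92 kN·m

Remove the prop at E; the released (primary) structure is a cantilever built in at D.
Downward deflection at the released point E due to the loads:
  clockwise couple 47 at a = 0.3: M₀a(2L − a)/(2EI) = 40.19/EI
  UDL 22.5: wL⁴/(8EI) = 227.8/EI
  δ_0 = 268/EI
Tip deflection under a unit load at E: L³/(3EI) = 9/EI.
Compatibility at E: δ_0 − R_E·δ_{EE} = 0, so R_E = 268/9 = 29.78 kN.
Moment equilibrium about D: M_D = Σ(load moments about D) − R_E·L = 148.2 − 29.78×3 = 58.92 kN·m.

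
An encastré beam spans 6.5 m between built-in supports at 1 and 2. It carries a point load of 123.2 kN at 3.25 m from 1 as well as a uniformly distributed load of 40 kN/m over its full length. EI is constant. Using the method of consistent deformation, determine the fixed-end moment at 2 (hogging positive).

Take the two fixed-end moments M_1, M_2 as redundants; the released structure is the simple span 12.
Simple-span end rotations at 1 and 2 under the given loads:
  at 1: point load 123.2 at a = 3.25: Pab(L + b)/(6LEI) = 325.3/EI
  at 2: point load 123.2 at a = 3.25: Pab(L + a)/(6LEI) = 325.3/EI
  at 1: UDL 40: wL³/(24EI) = 457.7/EI
  at 2: UDL 40: wL³/(24EI) = 457.7/EI
  θ_10 = 783/EI,  θ_20 = 783/EI
Flexibility coefficients: a unit moment at one end gives L/(3EI) there and L/(6EI) at the far end, so f₁₁ = f₂₂ = 2.167/EI and f₁₂ = f₂₁ = 1.083/EI.
Compatibility — zero rotation at each built-in end:
  2.167 M_1 + 1.083 M_2 = 783
  1.083 M_1 + 2.167 M_2 = 783
Solving the pair gives M_1 = 240.9 kN·m and M_2 = 240.9 kN·m (hogging).

M_2 = 240.9 kN·m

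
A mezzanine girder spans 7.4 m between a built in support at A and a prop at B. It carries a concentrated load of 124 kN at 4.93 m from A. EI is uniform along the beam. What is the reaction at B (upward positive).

R_B = 64.22 kN

Choose R_B as the redundant. The primary structure is the cantilever fixed at A.
Downward deflection at the released point B due to the loads:
  point load 124 at a = 4.93: Pa²(3L − a)/(6EI) = 8675/EI
Flexibility coefficient — unit upward force at B: δ_{BB} = L³/(3EI) = 135.1/EI.
Compatibility at B: δ_0 − R_B·δ_{BB} = 0, so R_B = 8675/135.1 = 64.22 kN.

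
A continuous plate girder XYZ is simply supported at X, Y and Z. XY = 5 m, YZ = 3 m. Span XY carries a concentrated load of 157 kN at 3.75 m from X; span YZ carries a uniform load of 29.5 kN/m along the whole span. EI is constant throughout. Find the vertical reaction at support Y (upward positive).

R_Y = 211.6 kN

Release continuity at Y by inserting a hinge; the redundant is the internal moment M_Y. The primary structure is two simply-supported spans XY and YZ.
End slopes at the hinge Y, treating each span as simply supported:
  span XY: point load 157 at a = 3.75: Pab(L + a)/(6LEI) = 214.6/EI
  span YZ: UDL 29.5: wL³/(24EI) = 33.19/EI
  relative rotation θ_0 = (214.6 + 33.19)/EI = 247.8/EI
A unit hogging moment at Y produces rotation L₁/(3EI) + L₂/(3EI) = 2.667/EI.
Compatibility: M_Y·(L₁+L₂)/(3EI) = θ_0, giving M_Y = 92.94 kN·m (hogging).
Span XY, ΣM about X with M_Y applied at Y: R_Y^{XY}·5 = 588.8 + 92.94, so R_Y^{XY} = 136.3 kN and R_X = 157 − 136.3 = 20.66 kN.
Span YZ, ΣM about Z: R_Y^{YZ}·3 = 132.8 + 92.94, so R_Y^{YZ} = 75.23 kN and R_Z = 88.5 − 75.23 = 13.27 kN.
R_Y = 136.3 + 75.23 = 211.6 kN.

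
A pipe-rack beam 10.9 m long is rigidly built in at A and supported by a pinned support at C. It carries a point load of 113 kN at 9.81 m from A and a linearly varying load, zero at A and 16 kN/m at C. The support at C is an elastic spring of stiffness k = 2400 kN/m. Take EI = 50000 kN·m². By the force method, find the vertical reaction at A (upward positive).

R_A = 62.77 kN

Choose R_C as the redundant. The primary structure is the cantilever fixed at A.
Downward deflection at the released point C due to the loads:
  point load 113 at a = 9.81: Pa²(3L − a)/(6EI) = 41487/EI
  triangular load, peak 16 at the free end: 11w₀L⁴/(120EI) = 20703/EI
  δ_0 = 62190/EI
Flexibility coefficient — unit upward force at C: δ_{CC} = L³/(3EI) = 431.7/EI.
With EI = 50000 kN·m²: δ_0 = 1.2438 m and δ_{CC} = 0.008634 m/kN.
Compatibility — the spring shortens by R_C/k under the reaction it provides: δ_0 − R_C·δ_{CC} = R_C/k. With 1/k = 0.000417 m/kN, R_C = δ_0 / (δ_{CC} + 1/k) = 1.2438 / (0.008634 + 0.000417) = 137.4 kN.
Vertical equilibrium: R_A = ΣP − R_C = 200.2 − 137.4 = 62.77 kN.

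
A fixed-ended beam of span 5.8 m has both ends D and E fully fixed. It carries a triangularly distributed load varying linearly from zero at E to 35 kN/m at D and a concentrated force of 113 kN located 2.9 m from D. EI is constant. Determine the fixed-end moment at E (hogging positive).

M_E = 121.2 kN·m

Take the two fixed-end moments M_D, M_E as redundants; the released structure is the simple span DE.
On the primary (simply-supported) span, the end slopes from the loading are:
  at D: triangular load, peak 35: w₀L³/(45EI) = 151.8/EI
  at E: triangular load, peak 35: 7w₀L³/(360EI) = 132.8/EI
  at D: point load 113 at a = 2.9: Pab(L + b)/(6LEI) = 237.6/EI
  at E: point load 113 at a = 2.9: Pab(L + a)/(6LEI) = 237.6/EI
  θ_D0 = 389.3/EI,  θ_E0 = 370.4/EI
Flexibility coefficients: a unit moment at one end gives L/(3EI) there and L/(6EI) at the far end, so f₁₁ = f₂₂ = 1.933/EI and f₁₂ = f₂₁ = 0.9667/EI.
Compatibility — zero rotation at each built-in end:
  1.933 M_D + 0.9667 M_E = 389.3
  0.9667 M_D + 1.933 M_E = 370.4
Solving the pair gives M_D = 140.8 kN·m and M_E = 121.2 kN·m (hogging).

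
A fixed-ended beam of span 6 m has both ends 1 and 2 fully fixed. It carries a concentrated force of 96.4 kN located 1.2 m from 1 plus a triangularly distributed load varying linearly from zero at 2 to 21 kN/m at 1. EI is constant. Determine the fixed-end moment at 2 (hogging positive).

M_2 = 43.71 kN·m

Release both end moments; the primary structure is a simply-supported span 12 with redundants M_1 and M_2.
On the primary (simply-supported) span, the end slopes from the loading are:
  at 1: point load 96.4 at a = 1.2: Pab(L + b)/(6LEI) = 166.6/EI
  at 2: point load 96.4 at a = 1.2: Pab(L + a)/(6LEI) = 111.1/EI
  at 1: triangular load, peak 21: w₀L³/(45EI) = 100.8/EI
  at 2: triangular load, peak 21: 7w₀L³/(360EI) = 88.2/EI
  θ_10 = 267.4/EI,  θ_20 = 199.3/EI
Flexibility coefficients: a unit moment at one end gives L/(3EI) there and L/(6EI) at the far end, so f₁₁ = f₂₂ = 2/EI and f₁₂ = f₂₁ = 1/EI.
Compatibility — zero rotation at each built-in end:
  2 M_1 + 1 M_2 = 267.4
  1 M_1 + 2 M_2 = 199.3
Solving the pair gives M_1 = 111.8 kN·m and M_2 = 43.71 kN·m (hogging).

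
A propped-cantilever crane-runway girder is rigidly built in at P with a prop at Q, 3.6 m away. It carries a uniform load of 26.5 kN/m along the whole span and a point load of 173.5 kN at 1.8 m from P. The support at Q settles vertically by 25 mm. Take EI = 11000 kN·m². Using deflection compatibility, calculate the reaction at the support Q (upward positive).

Choose R_Q as the redundant. The primary structure is the cantilever fixed at P.
Deflection at Q on the released cantilever, summing each load's contribution:
  UDL 26.5: wL⁴/(8EI) = 556.4/EI
  point load 173.5 at a = 1.8: Pa²(3L − a)/(6EI) = 843.2/EI
  δ_0 = 1400/EI
Tip deflection under a unit load at Q: L³/(3EI) = 15.55/EI.
With EI = 11000 kN·m²: δ_0 = 0.12723 m and δ_{QQ} = 0.001414 m/kN.
Compatibility — the beam at Q must follow the support down by 0.025 m: δ_0 − R_Q·δ_{QQ} = 0.025, so R_Q = (0.12723 − 0.025)/0.001414 = 72.31 kN.

R_Q = 72.31 kN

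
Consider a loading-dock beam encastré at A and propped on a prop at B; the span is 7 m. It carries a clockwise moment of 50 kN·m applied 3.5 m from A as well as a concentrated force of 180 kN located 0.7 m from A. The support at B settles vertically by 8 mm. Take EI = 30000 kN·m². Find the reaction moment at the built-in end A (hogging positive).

M_A = 116.2 kN·m

Remove the prop at B; the released (primary) structure is a cantilever built in at A.
Deflection at B on the released cantilever, summing each load's contribution:
  clockwise couple 50 at a = 3.5: M₀a(2L − a)/(2EI) = 918.8/EI
  point load 180 at a = 0.7: Pa²(3L − a)/(6EI) = 298.4/EI
  δ_0 = 1217/EI
Tip deflection under a unit load at B: L³/(3EI) = 114.3/EI.
With EI = 30000 kN·m²: δ_0 = 0.040572 m and δ_{BB} = 0.003811 m/kN.
Compatibility — the beam at B must follow the support down by 0.008 m: δ_0 − R_B·δ_{BB} = 0.008, so R_B = (0.040572 − 0.008)/0.003811 = 8.547 kN.
Moment equilibrium about A: M_A = Σ(load moments about A) − R_B·L = 176 − 8.547×7 = 116.2 kN·m.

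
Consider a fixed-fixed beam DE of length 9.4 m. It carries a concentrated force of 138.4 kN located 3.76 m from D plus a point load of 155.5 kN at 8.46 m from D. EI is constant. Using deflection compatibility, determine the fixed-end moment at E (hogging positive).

M_E = 243.3 kN·m

Take the two fixed-end moments M_D, M_E as redundants; the released structure is the simple span DE.
On the primary (simply-supported) span, the end slopes from the loading are:
  at D: point load 138.4 at a = 3.76: Pab(L + b)/(6LEI) = 782.7/EI
  at E: point load 138.4 at a = 3.76: Pab(L + a)/(6LEI) = 684.8/EI
  at D: point load 155.5 at a = 8.46: Pab(L + b)/(6LEI) = 226.7/EI
  at E: point load 155.5 at a = 8.46: Pab(L + a)/(6LEI) = 391.6/EI
  θ_D0 = 1009/EI,  θ_E0 = 1076/EI
Flexibility coefficients: a unit moment at one end gives L/(3EI) there and L/(6EI) at the far end, so f₁₁ = f₂₂ = 3.133/EI and f₁₂ = f₂₁ = 1.567/EI.
Compatibility — zero rotation at each built-in end:
  3.133 M_D + 1.567 M_E = 1009
  1.567 M_D + 3.133 M_E = 1076
Solving the pair gives M_D = 200.5 kN·m and M_E = 243.3 kN·m (hogging).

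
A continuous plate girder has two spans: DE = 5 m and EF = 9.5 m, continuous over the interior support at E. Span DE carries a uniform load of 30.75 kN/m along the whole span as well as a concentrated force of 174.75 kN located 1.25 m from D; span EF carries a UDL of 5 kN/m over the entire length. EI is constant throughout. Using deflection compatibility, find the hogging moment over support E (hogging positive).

Insert a hinge at E; M_E is the redundant, and each span becomes simply supported.
Rotations at E on the released spans (each span's end-slope, ×1/EI):
  span DE: UDL 30.75: wL³/(24EI) = 160.2/EI
  span DE: point load 174.75 at a = 1.25: Pab(L + a)/(6LEI) = 170.7/EI
  span EF: UDL 5: wL³/(24EI) = 178.6/EI
  relative rotation θ_0 = (330.8 + 178.6)/EI = 509.4/EI
A unit hogging moment at E produces rotation L₁/(3EI) + L₂/(3EI) = 4.833/EI.
Compatibility: M_E·(L₁+L₂)/(3EI) = θ_0, giving M_E = 105.4 kN·m (hogging).

M_E = 105.4 kN·m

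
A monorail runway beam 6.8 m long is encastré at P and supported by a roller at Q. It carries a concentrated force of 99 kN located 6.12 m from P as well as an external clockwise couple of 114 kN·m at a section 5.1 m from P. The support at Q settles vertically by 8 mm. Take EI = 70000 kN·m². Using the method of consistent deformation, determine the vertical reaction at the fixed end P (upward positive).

Release the roller at Q. Primary structure: cantilever fixed at P.
Primary-structure tip deflection at Q by superposition:
  point load 99 at a = 6.12: Pa²(3L − a)/(6EI) = 8825/EI
  clockwise couple 114 at a = 5.1: M₀a(2L − a)/(2EI) = 2471/EI
  δ_0 = 11296/EI
Flexibility coefficient — unit upward force at Q: δ_{QQ} = L³/(3EI) = 104.8/EI.
With EI = 70000 kN·m²: δ_0 = 0.16137 m and δ_{QQ} = 0.001497 m/kN.
Compatibility — the beam at Q must follow the support down by 0.008 m: δ_0 − R_Q·δ_{QQ} = 0.008, so R_Q = (0.16137 − 0.008)/0.001497 = 102.4 kN.
Vertical equilibrium: R_P = ΣP − R_Q = 99 − 102.4 = -3.432 kN.

R_P = -3.432 kN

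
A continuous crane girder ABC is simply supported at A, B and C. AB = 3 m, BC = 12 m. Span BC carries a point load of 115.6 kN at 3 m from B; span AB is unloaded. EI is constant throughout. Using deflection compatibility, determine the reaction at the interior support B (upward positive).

R_B = 162.6 kN

Release continuity at B by inserting a hinge; the redundant is the internal moment M_B. The primary structure is two simply-supported spans AB and BC.
Rotations at B on the released spans (each span's end-slope, ×1/EI):
  span BC: point load 115.6 at a = 3: Pab(L + b)/(6LEI) = 910.4/EI
  relative rotation θ_0 = (0 + 910.4)/EI = 910.4/EI
A unit hogging moment at B produces rotation L₁/(3EI) + L₂/(3EI) = 5/EI.
Compatibility: M_B·(L₁+L₂)/(3EI) = θ_0, giving M_B = 182.1 kN·m (hogging).
Span AB, ΣM about A with M_B applied at B: R_B^{AB}·3 = 0 + 182.1, so R_B^{AB} = 60.69 kN and R_A = 0 − 60.69 = -60.69 kN.
Span BC, ΣM about C: R_B^{BC}·12 = 1040 + 182.1, so R_B^{BC} = 101.9 kN and R_C = 115.6 − 101.9 = 13.73 kN.
R_B = 60.69 + 101.9 = 162.6 kN.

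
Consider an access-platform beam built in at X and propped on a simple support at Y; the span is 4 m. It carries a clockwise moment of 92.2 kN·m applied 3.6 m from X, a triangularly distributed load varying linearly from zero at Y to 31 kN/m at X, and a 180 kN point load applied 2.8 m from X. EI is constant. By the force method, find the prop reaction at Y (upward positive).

R_Y = 148.1 kN

Release the roller at Y. Primary structure: cantilever fixed at X.
Downward deflection at the released point Y due to the loads:
  clockwise couple 92.2 at a = 3.6: M₀a(2L − a)/(2EI) = 730.2/EI
  triangular load, peak 31 at the fixed end: w₀L⁴/(30EI) = 264.5/EI
  point load 180 at a = 2.8: Pa²(3L − a)/(6EI) = 2164/EI
  δ_0 = 3159/EI
Flexibility coefficient — unit upward force at Y: δ_{YY} = L³/(3EI) = 21.33/EI.
The prop prevents deflection at Y: R_Y = δ_0/δ_{YY} = 3159/21.33 = 148.1 kN.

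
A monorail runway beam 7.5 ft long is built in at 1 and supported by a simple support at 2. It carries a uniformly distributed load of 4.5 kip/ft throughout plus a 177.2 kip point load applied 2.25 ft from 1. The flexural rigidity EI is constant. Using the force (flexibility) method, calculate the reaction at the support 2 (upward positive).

R_2 = 34.19 kip

Choose R_2 as the redundant. The primary structure is the cantilever fixed at 1.
Primary-structure tip deflection at 2 by superposition:
  UDL 4.5: wL⁴/(8EI) = 1780/EI
  point load 177.2 at a = 2.25: Pa²(3L − a)/(6EI) = 3028/EI
  δ_0 = 4807/EI
Flexibility coefficient — unit upward force at 2: δ_{22} = L³/(3EI) = 140.6/EI.
The prop prevents deflection at 2: R_2 = δ_0/δ_{22} = 4807/140.6 = 34.19 kip.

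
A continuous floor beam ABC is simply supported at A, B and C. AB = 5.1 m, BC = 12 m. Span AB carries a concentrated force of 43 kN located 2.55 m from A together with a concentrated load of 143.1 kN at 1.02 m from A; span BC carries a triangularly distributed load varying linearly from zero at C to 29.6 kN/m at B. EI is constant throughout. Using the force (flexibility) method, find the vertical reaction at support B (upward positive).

R_B = 233.5 kN

Insert a hinge at B; M_B is the redundant, and each span becomes simply supported.
Discontinuity in slope at B on the released structure — sum the simple-span end rotations:
  span AB: point load 43 at a = 2.55: Pab(L + a)/(6LEI) = 69.9/EI
  span AB: point load 143.1 at a = 1.02: Pab(L + a)/(6LEI) = 119.1/EI
  span BC: triangular load, peak 29.6: w₀L³/(45EI) = 1137/EI
  relative rotation θ_0 = (189 + 1137)/EI = 1326/EI
A unit hogging moment at B produces rotation L₁/(3EI) + L₂/(3EI) = 5.7/EI.
Slope continuity at B: θ_0 = M_B·5.7/EI, so M_B = 1326/5.7 = 232.6 kN·m (hogging).
Span AB, ΣM about A with M_B applied at B: R_B^{AB}·5.1 = 255.6 + 232.6, so R_B^{AB} = 95.72 kN and R_A = 186.1 − 95.72 = 90.38 kN.
Span BC, ΣM about C: R_B^{BC}·12 = 1421 + 232.6, so R_B^{BC} = 137.8 kN and R_C = 177.6 − 137.8 = 39.82 kN.
R_B = 95.72 + 137.8 = 233.5 kN.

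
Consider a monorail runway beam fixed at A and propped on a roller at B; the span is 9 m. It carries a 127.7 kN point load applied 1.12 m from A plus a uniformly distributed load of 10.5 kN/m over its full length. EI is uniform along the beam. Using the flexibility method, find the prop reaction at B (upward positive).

Choose R_B as the redundant. The primary structure is the cantilever fixed at A.
Downward deflection at the released point B due to the loads:
  point load 127.7 at a = 1.12: Pa²(3L − a)/(6EI) = 690.9/EI
  UDL 10.5: wL⁴/(8EI) = 8611/EI
  δ_0 = 9302/EI
Tip deflection under a unit load at B: L³/(3EI) = 243/EI.
The prop prevents deflection at B: R_B = δ_0/δ_{BB} = 9302/243 = 38.28 kN.

R_B = 38.28 kN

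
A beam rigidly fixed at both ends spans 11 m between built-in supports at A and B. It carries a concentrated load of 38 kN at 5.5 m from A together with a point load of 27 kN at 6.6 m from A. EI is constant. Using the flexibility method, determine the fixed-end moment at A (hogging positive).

M_A = 80.76 kN·m

Take the two fixed-end moments M_A, M_B as redundants; the released structure is the simple span AB.
On the primary (simply-supported) span, the end slopes from the loading are:
  at A: point load 38 at a = 5.5: Pab(L + b)/(6LEI) = 287.4/EI
  at B: point load 38 at a = 5.5: Pab(L + a)/(6LEI) = 287.4/EI
  at A: point load 27 at a = 6.6: Pab(L + b)/(6LEI) = 183/EI
  at B: point load 27 at a = 6.6: Pab(L + a)/(6LEI) = 209.1/EI
  θ_A0 = 470.3/EI,  θ_B0 = 496.5/EI
Flexibility coefficients: a unit moment at one end gives L/(3EI) there and L/(6EI) at the far end, so f₁₁ = f₂₂ = 3.667/EI and f₁₂ = f₂₁ = 1.833/EI.
Compatibility — zero rotation at each built-in end:
  3.667 M_A + 1.833 M_B = 470.3
  1.833 M_A + 3.667 M_B = 496.5
Solving the pair gives M_A = 80.76 kN·m and M_B = 95.02 kN·m (hogging).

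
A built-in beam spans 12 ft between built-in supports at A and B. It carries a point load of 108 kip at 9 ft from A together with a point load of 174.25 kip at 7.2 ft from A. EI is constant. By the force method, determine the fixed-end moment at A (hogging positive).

M_A = 261.5 kip·ft

Take the two fixed-end moments M_A, M_B as redundants; the released structure is the simple span AB.
Simple-span end rotations at A and B under the given loads:
  at A: point load 108 at a = 9: Pab(L + b)/(6LEI) = 607.5/EI
  at B: point load 108 at a = 9: Pab(L + a)/(6LEI) = 850.5/EI
  at A: point load 174.25 at a = 7.2: Pab(L + b)/(6LEI) = 1405/EI
  at B: point load 174.25 at a = 7.2: Pab(L + a)/(6LEI) = 1606/EI
  θ_A0 = 2013/EI,  θ_B0 = 2456/EI
Flexibility coefficients: a unit moment at one end gives L/(3EI) there and L/(6EI) at the far end, so f₁₁ = f₂₂ = 4/EI and f₁₂ = f₂₁ = 2/EI.
Compatibility — zero rotation at each built-in end:
  4 M_A + 2 M_B = 2013
  2 M_A + 4 M_B = 2456
Solving the pair gives M_A = 261.5 kip·ft and M_B = 483.4 kip·ft (hogging).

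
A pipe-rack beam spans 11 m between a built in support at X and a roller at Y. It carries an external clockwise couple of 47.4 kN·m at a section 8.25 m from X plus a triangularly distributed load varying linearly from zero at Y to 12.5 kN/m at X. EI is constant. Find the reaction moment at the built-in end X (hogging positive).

M_X = 81.58 kN·m

Take the reaction at Y as the redundant and release it; the primary structure is a cantilever fixed at X.
Free-end deflection of the primary structure under the applied loading (downward +):
  clockwise couple 47.4 at a = 8.25: M₀a(2L − a)/(2EI) = 2688/EI
  triangular load, peak 12.5 at the fixed end: w₀L⁴/(30EI) = 6100/EI
  δ_0 = 8789/EI
Tip deflection under a unit load at Y: L³/(3EI) = 443.7/EI.
Compatibility at Y: δ_0 − R_Y·δ_{YY} = 0, so R_Y = 8789/443.7 = 19.81 kN.
Moment equilibrium about X: M_X = Σ(load moments about X) − R_Y·L = 299.5 − 19.81×11 = 81.58 kN·m.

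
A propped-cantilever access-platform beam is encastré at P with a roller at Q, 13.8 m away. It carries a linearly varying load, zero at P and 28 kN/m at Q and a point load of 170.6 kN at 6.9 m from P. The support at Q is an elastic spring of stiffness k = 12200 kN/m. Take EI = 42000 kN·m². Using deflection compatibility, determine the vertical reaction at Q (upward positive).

R_Q = 158.9 kN

Remove the prop at Q; the released (primary) structure is a cantilever built in at P.
Free-end deflection of the primary structure under the applied loading (downward +):
  triangular load, peak 28 at the free end: 11w₀L⁴/(120EI) = 93086/EI
  point load 170.6 at a = 6.9: Pa²(3L − a)/(6EI) = 46703/EI
  δ_0 = 139789/EI
Flexibility coefficient — unit upward force at Q: δ_{QQ} = L³/(3EI) = 876/EI.
With EI = 42000 kN·m²: δ_0 = 3.3283 m and δ_{QQ} = 0.020858 m/kN.
Compatibility — the spring shortens by R_Q/k under the reaction it provides: δ_0 − R_Q·δ_{QQ} = R_Q/k. With 1/k = 0.000082 m/kN, R_Q = δ_0 / (δ_{QQ} + 1/k) = 3.3283 / (0.020858 + 0.000082) = 158.9 kN.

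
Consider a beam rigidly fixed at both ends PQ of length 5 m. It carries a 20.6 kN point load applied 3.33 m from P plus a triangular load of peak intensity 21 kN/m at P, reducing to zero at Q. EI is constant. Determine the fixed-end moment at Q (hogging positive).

Take the two fixed-end moments M_P, M_Q as redundants; the released structure is the simple span PQ.
Simple-span end rotations at P and Q under the given loads:
  at P: point load 20.6 at a = 3.33: Pab(L + b)/(6LEI) = 25.47/EI
  at Q: point load 20.6 at a = 3.33: Pab(L + a)/(6LEI) = 31.81/EI
  at P: triangular load, peak 21: w₀L³/(45EI) = 58.33/EI
  at Q: triangular load, peak 21: 7w₀L³/(360EI) = 51.04/EI
  θ_P0 = 83.8/EI,  θ_Q0 = 82.85/EI
Flexibility coefficients: a unit moment at one end gives L/(3EI) there and L/(6EI) at the far end, so f₁₁ = f₂₂ = 1.667/EI and f₁₂ = f₂₁ = 0.8333/EI.
Compatibility — zero rotation at each built-in end:
  1.667 M_P + 0.8333 M_Q = 83.8
  0.8333 M_P + 1.667 M_Q = 82.85
Solving the pair gives M_P = 33.9 kN·m and M_Q = 32.76 kN·m (hogging).

M_Q = 32.76 kN·m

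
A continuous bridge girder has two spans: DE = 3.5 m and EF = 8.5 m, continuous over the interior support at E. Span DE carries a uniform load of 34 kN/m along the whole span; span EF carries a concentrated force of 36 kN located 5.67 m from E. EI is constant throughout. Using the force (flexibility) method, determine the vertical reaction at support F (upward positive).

Take M_E as the redundant. Released structure: two simple spans DE and EF with a hinge at E.
Rotations at E on the released spans (each span's end-slope, ×1/EI):
  span DE: UDL 34: wL³/(24EI) = 60.74/EI
  span EF: point load 36 at a = 5.67: Pab(L + b)/(6LEI) = 128.3/EI
  relative rotation θ_0 = (60.74 + 128.3)/EI = 189.1/EI
A unit hogging moment at E produces rotation L₁/(3EI) + L₂/(3EI) = 4/EI.
Compatibility: M_E·(L₁+L₂)/(3EI) = θ_0, giving M_E = 47.27 kN·m (hogging).
Span EF, ΣM about F: R_E^{EF}·8.5 = 101.9 + 47.27, so R_E^{EF} = 17.55 kN and R_F = 36 − 17.55 = 18.45 kN.

R_F = 18.45 kN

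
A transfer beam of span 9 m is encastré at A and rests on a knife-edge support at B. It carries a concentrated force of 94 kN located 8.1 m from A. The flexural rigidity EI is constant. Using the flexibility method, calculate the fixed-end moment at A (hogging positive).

Take the reaction at B as the redundant and release it; the primary structure is a cantilever fixed at A.
Free-end deflection of the primary structure under the applied loading (downward +):
  point load 94 at a = 8.1: Pa²(3L − a)/(6EI) = 19427/EI
Flexibility coefficient — unit upward force at B: δ_{BB} = L³/(3EI) = 243/EI.
Compatibility at B: δ_0 − R_B·δ_{BB} = 0, so R_B = 19427/243 = 79.95 kN.
Moment equilibrium about A: M_A = Σ(load moments about A) − R_B·L = 761.4 − 79.95×9 = 41.88 kN·m.

M_A = 41.88 kN·m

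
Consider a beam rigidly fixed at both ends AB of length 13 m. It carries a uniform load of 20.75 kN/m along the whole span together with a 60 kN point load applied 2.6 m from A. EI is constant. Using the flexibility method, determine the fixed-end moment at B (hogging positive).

Take the two fixed-end moments M_A, M_B as redundants; the released structure is the simple span AB.
On the primary (simply-supported) span, the end slopes from the loading are:
  at A: UDL 20.75: wL³/(24EI) = 1899/EI
  at B: UDL 20.75: wL³/(24EI) = 1899/EI
  at A: point load 60 at a = 2.6: Pab(L + b)/(6LEI) = 486.7/EI
  at B: point load 60 at a = 2.6: Pab(L + a)/(6LEI) = 324.5/EI
  θ_A0 = 2386/EI,  θ_B0 = 2224/EI
Flexibility coefficients: a unit moment at one end gives L/(3EI) there and L/(6EI) at the far end, so f₁₁ = f₂₂ = 4.333/EI and f₁₂ = f₂₁ = 2.167/EI.
Compatibility — zero rotation at each built-in end:
  4.333 M_A + 2.167 M_B = 2386
  2.167 M_A + 4.333 M_B = 2224
Solving the pair gives M_A = 392.1 kN·m and M_B = 317.2 kN·m (hogging).

M_B = 317.2 kN·m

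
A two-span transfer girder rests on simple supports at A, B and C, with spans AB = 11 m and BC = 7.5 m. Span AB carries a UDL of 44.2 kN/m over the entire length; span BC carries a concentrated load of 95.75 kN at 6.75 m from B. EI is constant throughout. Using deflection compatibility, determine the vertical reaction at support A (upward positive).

R_A = 205.7 kN

Release continuity at B by inserting a hinge; the redundant is the internal moment M_B. The primary structure is two simply-supported spans AB and BC.
End slopes at the hinge B, treating each span as simply supported:
  span AB: UDL 44.2: wL³/(24EI) = 2451/EI
  span BC: point load 95.75 at a = 6.75: Pab(L + b)/(6LEI) = 88.87/EI
  relative rotation θ_0 = (2451 + 88.87)/EI = 2540/EI
A unit hogging moment at B produces rotation L₁/(3EI) + L₂/(3EI) = 6.167/EI.
Compatibility: M_B·(L₁+L₂)/(3EI) = θ_0, giving M_B = 411.9 kN·m (hogging).
Span AB, ΣM about A with M_B applied at B: R_B^{AB}·11 = 2674 + 411.9, so R_B^{AB} = 280.5 kN and R_A = 486.2 − 280.5 = 205.7 kN.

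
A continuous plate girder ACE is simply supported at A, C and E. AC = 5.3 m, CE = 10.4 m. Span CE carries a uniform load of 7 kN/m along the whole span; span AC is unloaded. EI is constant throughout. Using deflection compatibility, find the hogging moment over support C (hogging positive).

M_C = 62.69 kN·m

Take M_C as the redundant. Released structure: two simple spans AC and CE with a hinge at C.
End slopes at the hinge C, treating each span as simply supported:
  span CE: UDL 7: wL³/(24EI) = 328.1/EI
  relative rotation θ_0 = (0 + 328.1)/EI = 328.1/EI
A unit hogging moment at C produces rotation L₁/(3EI) + L₂/(3EI) = 5.233/EI.
Slope continuity at C: θ_0 = M_C·5.233/EI, so M_C = 328.1/5.233 = 62.69 kN·m (hogging).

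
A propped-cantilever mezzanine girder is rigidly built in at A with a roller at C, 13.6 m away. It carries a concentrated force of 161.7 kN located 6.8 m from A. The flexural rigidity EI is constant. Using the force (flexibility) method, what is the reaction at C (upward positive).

R_C = 50.53 kN

Choose R_C as the redundant. The primary structure is the cantilever fixed at A.
Primary-structure tip deflection at C by superposition:
  point load 161.7 at a = 6.8: Pa²(3L − a)/(6EI) = 42370/EI
Flexibility coefficient — unit upward force at C: δ_{CC} = L³/(3EI) = 838.5/EI.
Compatibility at C: δ_0 − R_C·δ_{CC} = 0, so R_C = 42370/838.5 = 50.53 kN.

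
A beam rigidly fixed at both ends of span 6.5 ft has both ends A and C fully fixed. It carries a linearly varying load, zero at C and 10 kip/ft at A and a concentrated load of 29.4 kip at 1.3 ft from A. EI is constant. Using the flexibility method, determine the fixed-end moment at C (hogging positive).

Release both end moments; the primary structure is a simply-supported span AC with redundants M_A and M_C.
Simple-span end rotations at A and C under the given loads:
  at A: triangular load, peak 10: w₀L³/(45EI) = 61.03/EI
  at C: triangular load, peak 10: 7w₀L³/(360EI) = 53.4/EI
  at A: point load 29.4 at a = 1.3: Pab(L + b)/(6LEI) = 59.62/EI
  at C: point load 29.4 at a = 1.3: Pab(L + a)/(6LEI) = 39.75/EI
  θ_A0 = 120.7/EI,  θ_C0 = 93.15/EI
Flexibility coefficients: a unit moment at one end gives L/(3EI) there and L/(6EI) at the far end, so f₁₁ = f₂₂ = 2.167/EI and f₁₂ = f₂₁ = 1.083/EI.
Compatibility — zero rotation at each built-in end:
  2.167 M_A + 1.083 M_C = 120.7
  1.083 M_A + 2.167 M_C = 93.15
Solving the pair gives M_A = 45.59 kip·ft and M_C = 20.2 kip·ft (hogging).

M_C = 20.2 kip·ft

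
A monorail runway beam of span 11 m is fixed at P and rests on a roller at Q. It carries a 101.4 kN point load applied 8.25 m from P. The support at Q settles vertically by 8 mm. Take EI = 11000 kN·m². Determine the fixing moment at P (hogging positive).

M_P = 132.9 kN·m

Take the reaction at Q as the redundant and release it; the primary structure is a cantilever fixed at P.
Downward deflection at the released point Q due to the loads:
  point load 101.4 at a = 8.25: Pa²(3L − a)/(6EI) = 28469/EI
Tip deflection under a unit load at Q: L³/(3EI) = 443.7/EI.
With EI = 11000 kN·m²: δ_0 = 2.5881 m and δ_{QQ} = 0.040333 m/kN.
Compatibility — the beam at Q must follow the support down by 0.008 m: δ_0 − R_Q·δ_{QQ} = 0.008, so R_Q = (2.5881 − 0.008)/0.040333 = 63.97 kN.
Moment equilibrium about P: M_P = Σ(load moments about P) − R_Q·L = 836.5 − 63.97×11 = 132.9 kN·m.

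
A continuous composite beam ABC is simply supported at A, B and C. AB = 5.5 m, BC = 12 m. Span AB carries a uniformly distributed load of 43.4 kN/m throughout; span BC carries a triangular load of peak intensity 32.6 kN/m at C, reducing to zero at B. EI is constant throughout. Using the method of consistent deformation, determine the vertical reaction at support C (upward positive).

Insert a hinge at B; M_B is the redundant, and each span becomes simply supported.
Discontinuity in slope at B on the released structure — sum the simple-span end rotations:
  span AB: UDL 43.4: wL³/(24EI) = 300.9/EI
  span BC: triangular load, peak 32.6: 7w₀L³/(360EI) = 1095/EI
  relative rotation θ_0 = (300.9 + 1095)/EI = 1396/EI
A unit hogging moment at B produces rotation L₁/(3EI) + L₂/(3EI) = 5.833/EI.
Slope continuity at B: θ_0 = M_B·5.833/EI, so M_B = 1396/5.833 = 239.4 kN·m (hogging).
Span BC, ΣM about C: R_B^{BC}·12 = 782.4 + 239.4, so R_B^{BC} = 85.15 kN and R_C = 195.6 − 85.15 = 110.5 kN.

R_C = 110.5 kN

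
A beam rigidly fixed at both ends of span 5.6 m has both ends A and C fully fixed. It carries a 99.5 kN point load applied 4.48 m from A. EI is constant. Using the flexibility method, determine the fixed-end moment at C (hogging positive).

Take the two fixed-end moments M_A, M_C as redundants; the released structure is the simple span AC.
End rotations of the released simple span under the applied load (×1/EI):
  at A: point load 99.5 at a = 4.48: Pab(L + b)/(6LEI) = 99.85/EI
  at C: point load 99.5 at a = 4.48: Pab(L + a)/(6LEI) = 149.8/EI
  θ_A0 = 99.85/EI,  θ_C0 = 149.8/EI
Flexibility coefficients: a unit moment at one end gives L/(3EI) there and L/(6EI) at the far end, so f₁₁ = f₂₂ = 1.867/EI and f₁₂ = f₂₁ = 0.9333/EI.
Compatibility — zero rotation at each built-in end:
  1.867 M_A + 0.9333 M_C = 99.85
  0.9333 M_A + 1.867 M_C = 149.8
Solving the pair gives M_A = 17.83 kN·m and M_C = 71.32 kN·m (hogging).

M_C = 71.32 kN·m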